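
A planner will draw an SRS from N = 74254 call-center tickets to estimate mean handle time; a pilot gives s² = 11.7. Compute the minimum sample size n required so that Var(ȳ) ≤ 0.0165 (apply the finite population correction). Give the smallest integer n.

703

Without fpc, n₀ = s²/D = 11.7/0.0165 = 709.0909.
With fpc, (1 − n/N)·s²/n ≤ D requires n ≥ n₀/(1 + n₀/N) = 709.0909/(1 + 709.0909/74254) = 702.3835.
Rounding up, n = 703.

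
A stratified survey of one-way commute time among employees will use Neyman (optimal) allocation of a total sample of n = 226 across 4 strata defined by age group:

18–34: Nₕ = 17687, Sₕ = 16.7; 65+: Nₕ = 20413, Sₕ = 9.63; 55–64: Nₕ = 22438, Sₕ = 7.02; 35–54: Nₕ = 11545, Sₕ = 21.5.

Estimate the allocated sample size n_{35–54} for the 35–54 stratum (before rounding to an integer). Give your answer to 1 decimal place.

62.5

Neyman allocation: nₕ = n·NₕSₕ / Σⱼ NⱼSⱼ.
Σ NⱼSⱼ = 17687·16.7 + 20413·9.63 + 22438·7.02 + 11545·21.5 = 897682.35.
n_{35–54} = 226·11545·21.5 / 897682.35 = 62.5.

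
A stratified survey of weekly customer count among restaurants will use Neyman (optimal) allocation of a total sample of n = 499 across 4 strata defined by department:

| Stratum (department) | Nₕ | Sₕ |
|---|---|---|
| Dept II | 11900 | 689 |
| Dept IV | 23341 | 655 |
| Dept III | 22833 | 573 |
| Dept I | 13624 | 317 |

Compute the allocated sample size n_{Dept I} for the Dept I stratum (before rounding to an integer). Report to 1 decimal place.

52.7

Neyman allocation: nₕ = n·NₕSₕ / Σⱼ NⱼSⱼ.
Σ NⱼSⱼ = 11900·689 + 23341·655 + 22833·573 + 13624·317 = 4.0889572 × 10^7.
n_{Dept I} = 499·13624·317 / (4.0889572 × 10^7) = 52.7.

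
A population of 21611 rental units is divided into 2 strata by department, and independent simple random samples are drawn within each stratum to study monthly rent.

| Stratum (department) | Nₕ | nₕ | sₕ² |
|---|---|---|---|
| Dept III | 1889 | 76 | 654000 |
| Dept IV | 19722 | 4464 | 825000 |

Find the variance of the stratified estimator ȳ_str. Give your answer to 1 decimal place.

182.2

Var(ȳ_str) = Σₕ Wₕ²(1 − fₕ)sₕ²/nₕ with Wₕ = Nₕ/N, N = 21611.
Dept III: Wₕ = 0.08740919; term = 0.08740919²·(1 − 0.04023293)·654000/76 = 63.102155.
Dept IV: Wₕ = 0.91259081; term = 0.91259081²·(1 − 0.22634621)·825000/4464 = 119.0772.
Sum = 182.17936.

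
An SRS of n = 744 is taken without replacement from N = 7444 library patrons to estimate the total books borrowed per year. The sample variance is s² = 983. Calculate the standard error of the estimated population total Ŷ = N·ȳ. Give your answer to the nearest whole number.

Var(Ŷ) = N²·Var(ȳ) = N²·(1 − n/N)·s²/n.
f = 744/7444 = 0.09994627; Var(ȳ) = 0.90005373·983/744 = 1.1891839.
Var(Ŷ) = 7444² · 1.1891839 = 6.5896409 × 10^7.
SE(Ŷ) = √(6.5896409 × 10^7) = 8118.

8118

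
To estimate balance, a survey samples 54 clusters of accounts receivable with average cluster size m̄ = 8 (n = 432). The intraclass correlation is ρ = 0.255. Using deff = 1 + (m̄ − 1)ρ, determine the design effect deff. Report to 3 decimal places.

2.785

deff = 1 + (8 − 1)·0.255 = 1 + 1.785 = 2.785.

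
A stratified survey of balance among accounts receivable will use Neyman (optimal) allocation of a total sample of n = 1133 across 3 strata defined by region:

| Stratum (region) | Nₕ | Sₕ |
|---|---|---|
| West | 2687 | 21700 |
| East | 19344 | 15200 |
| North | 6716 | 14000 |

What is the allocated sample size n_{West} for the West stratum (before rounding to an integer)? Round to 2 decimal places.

148.00

Neyman allocation: nₕ = n·NₕSₕ / Σⱼ NⱼSⱼ.
Σ NⱼSⱼ = 2687·21700 + 19344·15200 + 6716·14000 = 4.463607 × 10^8.
n_{West} = 1133·2687·21700 / (4.463607 × 10^8) = 148.00.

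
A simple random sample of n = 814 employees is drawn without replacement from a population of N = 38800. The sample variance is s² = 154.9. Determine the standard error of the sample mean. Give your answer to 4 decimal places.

Under SRS without replacement, Var(ȳ) = (1 − f)·s²/n with f = n/N = 814/38800 = 0.02097938.
Var(ȳ) = (1 − 0.02097938)·154.9/814 = 0.97902062·0.19029484 = 0.18630257.
SE(ȳ) = √(0.18630257) = 0.4316.

0.4316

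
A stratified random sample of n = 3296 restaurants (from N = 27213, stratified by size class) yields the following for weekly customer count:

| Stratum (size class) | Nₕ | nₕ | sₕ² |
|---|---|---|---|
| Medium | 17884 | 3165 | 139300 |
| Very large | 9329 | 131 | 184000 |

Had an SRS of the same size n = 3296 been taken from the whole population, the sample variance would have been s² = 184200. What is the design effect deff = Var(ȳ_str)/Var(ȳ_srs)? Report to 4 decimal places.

Var(ȳ_str) = Σ Wₕ²(1−fₕ)sₕ²/nₕ with Wₕ = Nₕ/27213:
  Medium: (17884/27213)²·(1−3165/17884)·139300/3165 = 15.64471
  Very large: (9329/27213)²·(1−131/9329)·184000/131 = 162.75044
  → Var(ȳ_str) = 178.39515.
Var(ȳ_srs) = (1 − 3296/27213)·184200/3296 = 49.117099.
deff = 178.39515 / 49.117099 = 3.6320.

3.6320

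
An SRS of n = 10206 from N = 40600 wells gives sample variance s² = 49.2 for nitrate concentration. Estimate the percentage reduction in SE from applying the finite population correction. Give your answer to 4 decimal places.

13.4771

f = n/N = 10206/40600 = 0.25137931.
SE_no-fpc = √(s²/n) = 0.069431216; SE_fpc = √((1−f)s²/n) = 0.06007388.
Ratio = √(1−f) = 0.86522869. Reduction = 100·(1 − 0.86522869) = 13.4771%.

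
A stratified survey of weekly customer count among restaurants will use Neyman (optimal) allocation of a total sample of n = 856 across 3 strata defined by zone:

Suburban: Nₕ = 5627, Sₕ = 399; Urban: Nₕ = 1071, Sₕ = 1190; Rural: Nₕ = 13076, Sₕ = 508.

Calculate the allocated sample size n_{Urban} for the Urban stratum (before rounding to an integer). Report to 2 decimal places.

107.35

Neyman allocation: nₕ = n·NₕSₕ / Σⱼ NⱼSⱼ.
Σ NⱼSⱼ = 5627·399 + 1071·1190 + 13076·508 = 1.0162271 × 10^7.
n_{Urban} = 856·1071·1190 / (1.0162271 × 10^7) = 107.35.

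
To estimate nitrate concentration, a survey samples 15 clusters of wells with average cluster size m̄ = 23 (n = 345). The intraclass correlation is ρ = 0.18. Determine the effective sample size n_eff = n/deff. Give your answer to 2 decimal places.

69.56

deff = 1 + (23 − 1)·0.18 = 1 + 3.96 = 4.96.
n_eff = 345 / 4.96 = 69.56.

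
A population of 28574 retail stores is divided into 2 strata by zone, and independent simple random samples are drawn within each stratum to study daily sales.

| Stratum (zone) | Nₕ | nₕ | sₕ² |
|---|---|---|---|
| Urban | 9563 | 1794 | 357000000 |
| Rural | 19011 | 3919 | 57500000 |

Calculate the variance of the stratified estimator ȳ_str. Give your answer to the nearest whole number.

23264

Var(ȳ_str) = Σₕ Wₕ²(1 − fₕ)sₕ²/nₕ with Wₕ = Nₕ/N, N = 28574.
Urban: Wₕ = 0.33467488; term = 0.33467488²·(1 − 0.18759803)·357000000/1794 = 18107.687.
Rural: Wₕ = 0.66532512; term = 0.66532512²·(1 − 0.20614381)·57500000/3919 = 5155.8736.
Sum = 23263.561.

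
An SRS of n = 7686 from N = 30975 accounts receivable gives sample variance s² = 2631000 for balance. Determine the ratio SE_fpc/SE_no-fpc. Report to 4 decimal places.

f = n/N = 7686/30975 = 0.24813559.
SE_no-fpc = √(s²/n) = 18.50164; SE_fpc = √((1−f)s²/n) = 16.042794.
Ratio = √(1−f) = 0.86710115.

0.8671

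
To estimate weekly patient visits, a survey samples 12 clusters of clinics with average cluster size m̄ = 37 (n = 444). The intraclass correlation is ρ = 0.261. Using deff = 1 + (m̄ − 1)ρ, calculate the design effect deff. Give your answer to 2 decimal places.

10.40

deff = 1 + (37 − 1)·0.261 = 1 + 9.396 = 10.396.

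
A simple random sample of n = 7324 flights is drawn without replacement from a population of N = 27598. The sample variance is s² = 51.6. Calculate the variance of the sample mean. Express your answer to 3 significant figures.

0.00518

Under SRS without replacement, Var(ȳ) = (1 − f)·s²/n with f = n/N = 7324/27598 = 0.26538155.
Var(ȳ) = (1 − 0.26538155)·51.6/7324 = 0.73461845·0.0070453304 = 0.0051756297.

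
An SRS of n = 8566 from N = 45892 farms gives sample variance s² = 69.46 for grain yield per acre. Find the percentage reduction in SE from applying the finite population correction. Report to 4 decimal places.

9.8144

f = n/N = 8566/45892 = 0.18665563.
SE_no-fpc = √(s²/n) = 0.090048888; SE_fpc = √((1−f)s²/n) = 0.081211136.
Ratio = √(1−f) = 0.90185607. Reduction = 100·(1 − 0.90185607) = 9.8144%.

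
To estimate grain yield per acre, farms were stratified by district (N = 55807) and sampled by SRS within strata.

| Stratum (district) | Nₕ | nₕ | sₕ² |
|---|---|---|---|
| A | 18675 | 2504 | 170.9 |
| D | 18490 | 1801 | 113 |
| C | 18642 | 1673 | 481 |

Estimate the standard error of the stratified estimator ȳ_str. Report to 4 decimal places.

Var(ȳ_str) = Σₕ Wₕ²(1 − fₕ)sₕ²/nₕ with Wₕ = Nₕ/N, N = 55807.
A: Wₕ = 0.33463544; term = 0.33463544²·(1 − 0.13408300)·170.9/2504 = 0.0066180169.
D: Wₕ = 0.33132044; term = 0.33132044²·(1 − 0.09740400)·113/1801 = 0.006216624.
C: Wₕ = 0.33404412; term = 0.33404412²·(1 − 0.08974359)·481/1673 = 0.029202534.
Sum = 0.042037175.
SE = √(0.042037175) = 0.2050.

0.2050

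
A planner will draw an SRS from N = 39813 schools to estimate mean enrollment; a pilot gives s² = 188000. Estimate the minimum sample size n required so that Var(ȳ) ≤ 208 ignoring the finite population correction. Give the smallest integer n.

904

Without fpc, n₀ = s²/D = 188000/208 = 903.8462.
Rounding up, n = 904.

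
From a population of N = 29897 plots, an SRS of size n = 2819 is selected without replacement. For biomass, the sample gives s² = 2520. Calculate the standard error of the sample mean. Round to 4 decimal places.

0.8998

Under SRS without replacement, Var(ȳ) = (1 − f)·s²/n with f = n/N = 2819/29897 = 0.09429040.
Var(ȳ) = (1 − 0.09429040)·2520/2819 = 0.90570960·0.89393402 = 0.80964463.
SE(ȳ) = √(0.80964463) = 0.8998.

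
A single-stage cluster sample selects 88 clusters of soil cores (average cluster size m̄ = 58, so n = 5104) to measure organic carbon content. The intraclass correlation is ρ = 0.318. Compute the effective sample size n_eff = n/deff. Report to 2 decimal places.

deff = 1 + (58 − 1)·0.318 = 1 + 18.126 = 19.126.
n_eff = 5104 / 19.126 = 266.86.

266.86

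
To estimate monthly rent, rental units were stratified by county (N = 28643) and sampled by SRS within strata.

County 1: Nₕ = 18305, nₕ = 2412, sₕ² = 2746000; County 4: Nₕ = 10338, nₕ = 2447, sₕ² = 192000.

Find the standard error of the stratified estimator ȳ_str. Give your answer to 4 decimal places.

20.2856

Var(ȳ_str) = Σₕ Wₕ²(1 − fₕ)sₕ²/nₕ with Wₕ = Nₕ/N, N = 28643.
County 1: Wₕ = 0.63907412; term = 0.63907412²·(1 − 0.13176728)·2746000/2412 = 403.70287.
County 4: Wₕ = 0.36092588; term = 0.36092588²·(1 − 0.23669956)·192000/2447 = 7.8018721.
Sum = 411.50474.
SE = √(411.50474) = 20.2856.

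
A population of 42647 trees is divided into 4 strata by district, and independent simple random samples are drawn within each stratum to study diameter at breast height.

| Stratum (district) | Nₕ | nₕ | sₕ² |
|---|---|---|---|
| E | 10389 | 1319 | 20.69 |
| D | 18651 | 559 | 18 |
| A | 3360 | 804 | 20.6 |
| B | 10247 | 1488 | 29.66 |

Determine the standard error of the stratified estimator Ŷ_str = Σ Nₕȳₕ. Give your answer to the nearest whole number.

3788

Var(Ŷ_str) = Σₕ Nₕ²(1 − fₕ)sₕ²/nₕ.
E: 10389²·(1 − 1319/10389)·20.69/1319 = 1.4780759 × 10^6.
D: 18651²·(1 − 559/18651)·18/559 = 1.0865492 × 10^7.
A: 3360²·(1 − 804/3360)·20.6/804 = 220044.9.
B: 10247²·(1 − 1488/10247)·29.66/1488 = 1.7890376 × 10^6.
Sum = 1.435265 × 10^7.
SE = √(1.435265 × 10^7) = 3788.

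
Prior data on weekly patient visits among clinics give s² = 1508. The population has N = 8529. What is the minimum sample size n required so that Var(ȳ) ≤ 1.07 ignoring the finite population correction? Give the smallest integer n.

1410

Without fpc, n₀ = s²/D = 1508/1.07 = 1409.3458.
Rounding up, n = 1410.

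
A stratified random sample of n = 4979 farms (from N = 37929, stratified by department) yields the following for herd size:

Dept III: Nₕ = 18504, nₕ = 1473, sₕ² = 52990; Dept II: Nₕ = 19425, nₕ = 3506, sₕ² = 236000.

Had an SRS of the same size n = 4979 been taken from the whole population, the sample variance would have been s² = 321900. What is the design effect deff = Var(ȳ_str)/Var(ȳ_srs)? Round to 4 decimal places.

Var(ȳ_str) = Σ Wₕ²(1−fₕ)sₕ²/nₕ with Wₕ = Nₕ/37929:
  Dept III: (18504/37929)²·(1−1473/18504)·52990/1473 = 7.8805069
  Dept II: (19425/37929)²·(1−3506/19425)·236000/3506 = 14.468853
  → Var(ȳ_str) = 22.34936.
Var(ȳ_srs) = (1 − 4979/37929)·321900/4979 = 56.164627.
deff = 22.34936 / 56.164627 = 0.3979.

0.3979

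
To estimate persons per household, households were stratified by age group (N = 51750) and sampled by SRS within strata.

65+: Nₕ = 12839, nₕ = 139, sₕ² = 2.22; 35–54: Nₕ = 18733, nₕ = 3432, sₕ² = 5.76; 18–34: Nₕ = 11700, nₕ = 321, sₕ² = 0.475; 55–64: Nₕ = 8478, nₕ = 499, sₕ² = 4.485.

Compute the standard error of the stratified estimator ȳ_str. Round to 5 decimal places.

Var(ȳ_str) = Σₕ Wₕ²(1 − fₕ)sₕ²/nₕ with Wₕ = Nₕ/N, N = 51750.
65+: Wₕ = 0.24809662; term = 0.24809662²·(1 − 0.01082639)·2.22/139 = 9.7241665 × 10^-4.
35–54: Wₕ = 0.36199034; term = 0.36199034²·(1 − 0.18320611)·5.76/3432 = 1.7963115 × 10^-4.
18–34: Wₕ = 0.22608696; term = 0.22608696²·(1 − 0.02743590)·0.475/321 = 7.3562728 × 10^-5.
55–64: Wₕ = 0.16382609; term = 0.16382609²·(1 − 0.05885822)·4.485/499 = 2.2702991 × 10^-4.
Sum = 0.0014526404.
SE = √(0.0014526404) = 0.03811.

0.03811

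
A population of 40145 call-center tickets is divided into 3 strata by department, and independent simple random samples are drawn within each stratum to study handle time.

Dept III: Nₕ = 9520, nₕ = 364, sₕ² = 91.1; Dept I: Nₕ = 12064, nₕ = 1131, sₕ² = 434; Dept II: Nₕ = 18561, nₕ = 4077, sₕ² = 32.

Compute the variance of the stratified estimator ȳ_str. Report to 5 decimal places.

0.04625

Var(ȳ_str) = Σₕ Wₕ²(1 − fₕ)sₕ²/nₕ with Wₕ = Nₕ/N, N = 40145.
Dept III: Wₕ = 0.23714037; term = 0.23714037²·(1 − 0.03823529)·91.1/364 = 0.013536201.
Dept I: Wₕ = 0.30051065; term = 0.30051065²·(1 − 0.09375000)·434/1131 = 0.031404716.
Dept II: Wₕ = 0.46234898; term = 0.46234898²·(1 − 0.21965411)·32/4077 = 0.0013092911.
Sum = 0.046250208.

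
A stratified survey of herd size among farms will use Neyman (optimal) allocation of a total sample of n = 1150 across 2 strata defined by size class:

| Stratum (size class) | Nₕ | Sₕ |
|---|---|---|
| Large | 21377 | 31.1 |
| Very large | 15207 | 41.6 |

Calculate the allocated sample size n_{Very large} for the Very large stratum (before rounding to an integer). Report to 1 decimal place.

560.7

Neyman allocation: nₕ = n·NₕSₕ / Σⱼ NⱼSⱼ.
Σ NⱼSⱼ = 21377·31.1 + 15207·41.6 = 1.2974359 × 10^6.
n_{Very large} = 1150·15207·41.6 / (1.2974359 × 10^6) = 560.7.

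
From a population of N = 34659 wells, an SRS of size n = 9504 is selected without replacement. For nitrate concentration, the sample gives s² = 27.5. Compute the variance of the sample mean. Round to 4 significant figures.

Under SRS without replacement, Var(ȳ) = (1 − f)·s²/n with f = n/N = 9504/34659 = 0.27421449.
Var(ȳ) = (1 − 0.27421449)·27.5/9504 = 0.72578551·0.0028935185 = 0.0021000738.

0.002100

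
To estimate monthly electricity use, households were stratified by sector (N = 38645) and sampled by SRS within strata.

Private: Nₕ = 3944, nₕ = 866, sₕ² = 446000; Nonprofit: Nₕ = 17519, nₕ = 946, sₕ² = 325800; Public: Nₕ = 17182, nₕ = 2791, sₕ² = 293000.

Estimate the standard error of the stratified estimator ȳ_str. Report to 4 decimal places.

9.4087

Var(ȳ_str) = Σₕ Wₕ²(1 − fₕ)sₕ²/nₕ with Wₕ = Nₕ/N, N = 38645.
Private: Wₕ = 0.10205719; term = 0.10205719²·(1 − 0.21957404)·446000/866 = 4.1863532.
Nonprofit: Wₕ = 0.45333161; term = 0.45333161²·(1 − 0.05399852)·325800/946 = 66.955115.
Public: Wₕ = 0.44461120; term = 0.44461120²·(1 − 0.16243743)·293000/2791 = 17.381444.
Sum = 88.522912.
SE = √(88.522912) = 9.4087.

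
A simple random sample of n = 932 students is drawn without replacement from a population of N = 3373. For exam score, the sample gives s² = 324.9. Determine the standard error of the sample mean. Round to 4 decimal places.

Under SRS without replacement, Var(ȳ) = (1 − f)·s²/n with f = n/N = 932/3373 = 0.27631189.
Var(ȳ) = (1 − 0.27631189)·324.9/932 = 0.72368811·0.34860515 = 0.2522814.
SE(ȳ) = √(0.2522814) = 0.5023.

0.5023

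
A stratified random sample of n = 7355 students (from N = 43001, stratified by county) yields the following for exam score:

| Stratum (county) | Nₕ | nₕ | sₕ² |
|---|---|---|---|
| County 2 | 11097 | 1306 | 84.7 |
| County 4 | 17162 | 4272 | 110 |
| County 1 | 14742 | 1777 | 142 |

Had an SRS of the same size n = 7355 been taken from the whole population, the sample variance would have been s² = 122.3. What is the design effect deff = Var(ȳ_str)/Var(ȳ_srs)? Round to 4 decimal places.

1.0992

Var(ȳ_str) = Σ Wₕ²(1−fₕ)sₕ²/nₕ with Wₕ = Nₕ/43001:
  County 2: (11097/43001)²·(1−1306/11097)·84.7/1306 = 0.0038107965
  County 4: (17162/43001)²·(1−4272/17162)·110/4272 = 0.0030805279
  County 1: (14742/43001)²·(1−1777/14742)·142/1777 = 0.0082598609
  → Var(ȳ_str) = 0.015151185.
Var(ȳ_srs) = (1 − 7355/43001)·122.3/7355 = 0.013784024.
deff = 0.015151185 / 0.013784024 = 1.0992.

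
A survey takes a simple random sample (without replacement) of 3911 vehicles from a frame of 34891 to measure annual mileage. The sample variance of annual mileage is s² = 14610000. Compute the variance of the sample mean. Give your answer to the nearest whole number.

Under SRS without replacement, Var(ȳ) = (1 − f)·s²/n with f = n/N = 3911/34891 = 0.11209194.
Var(ȳ) = (1 − 0.11209194)·14610000/3911 = 0.88790806·3735.6175 = 3316.8849.

3317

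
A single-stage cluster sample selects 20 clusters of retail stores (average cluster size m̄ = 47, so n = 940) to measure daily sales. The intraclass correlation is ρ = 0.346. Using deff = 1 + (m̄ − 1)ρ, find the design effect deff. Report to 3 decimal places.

deff = 1 + (47 − 1)·0.346 = 1 + 15.916 = 16.916.

16.916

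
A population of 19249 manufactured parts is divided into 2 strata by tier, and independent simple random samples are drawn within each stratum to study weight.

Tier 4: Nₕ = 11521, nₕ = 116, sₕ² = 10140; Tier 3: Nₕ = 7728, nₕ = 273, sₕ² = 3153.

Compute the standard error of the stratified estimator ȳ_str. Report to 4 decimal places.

Var(ȳ_str) = Σₕ Wₕ²(1 − fₕ)sₕ²/nₕ with Wₕ = Nₕ/N, N = 19249.
Tier 4: Wₕ = 0.59852460; term = 0.59852460²·(1 − 0.01006857)·10140/116 = 30.9991.
Tier 3: Wₕ = 0.40147540; term = 0.40147540²·(1 − 0.03532609)·3153/273 = 1.7958073.
Sum = 32.794907.
SE = √(32.794907) = 5.7267.

5.7267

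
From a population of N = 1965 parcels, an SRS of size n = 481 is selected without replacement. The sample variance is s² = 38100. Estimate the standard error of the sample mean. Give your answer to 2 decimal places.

Under SRS without replacement, Var(ȳ) = (1 − f)·s²/n with f = n/N = 481/1965 = 0.24478372.
Var(ȳ) = (1 − 0.24478372)·38100/481 = 0.75521628·79.209979 = 59.820666.
SE(ȳ) = √(59.820666) = 7.73.

7.73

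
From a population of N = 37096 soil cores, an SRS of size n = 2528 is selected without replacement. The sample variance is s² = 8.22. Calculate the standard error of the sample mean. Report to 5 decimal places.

0.05505

Under SRS without replacement, Var(ȳ) = (1 − f)·s²/n with f = n/N = 2528/37096 = 0.06814751.
Var(ȳ) = (1 − 0.06814751)·8.22/2528 = 0.93185249·0.0032515823 = 0.003029995.
SE(ȳ) = √(0.003029995) = 0.05505.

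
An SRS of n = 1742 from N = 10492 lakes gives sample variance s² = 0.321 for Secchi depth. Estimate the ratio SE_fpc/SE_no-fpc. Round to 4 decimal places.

0.9132

f = n/N = 1742/10492 = 0.16603126.
SE_no-fpc = √(s²/n) = 0.013574644; SE_fpc = √((1−f)s²/n) = 0.012396621.
Ratio = √(1−f) = 0.91321889.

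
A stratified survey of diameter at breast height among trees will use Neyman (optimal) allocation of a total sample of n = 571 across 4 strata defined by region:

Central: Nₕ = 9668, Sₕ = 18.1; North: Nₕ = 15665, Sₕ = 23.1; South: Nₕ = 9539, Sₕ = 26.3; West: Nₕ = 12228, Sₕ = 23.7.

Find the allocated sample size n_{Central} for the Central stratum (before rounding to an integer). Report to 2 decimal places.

92.73

Neyman allocation: nₕ = n·NₕSₕ / Σⱼ NⱼSⱼ.
Σ NⱼSⱼ = 9668·18.1 + 15665·23.1 + 9539·26.3 + 12228·23.7 = 1.0775316 × 10^6.
n_{Central} = 571·9668·18.1 / (1.0775316 × 10^6) = 92.73.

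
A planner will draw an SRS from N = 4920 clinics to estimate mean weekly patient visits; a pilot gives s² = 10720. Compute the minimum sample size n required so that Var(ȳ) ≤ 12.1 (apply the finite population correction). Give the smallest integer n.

Without fpc, n₀ = s²/D = 10720/12.1 = 885.9504.
With fpc, (1 − n/N)·s²/n ≤ D requires n ≥ n₀/(1 + n₀/N) = 885.9504/(1 + 885.9504/4920) = 750.7601.
Rounding up, n = 751.

751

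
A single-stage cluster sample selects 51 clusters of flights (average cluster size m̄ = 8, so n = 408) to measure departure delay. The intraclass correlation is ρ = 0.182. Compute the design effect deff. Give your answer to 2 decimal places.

deff = 1 + (8 − 1)·0.182 = 1 + 1.274 = 2.274.

2.27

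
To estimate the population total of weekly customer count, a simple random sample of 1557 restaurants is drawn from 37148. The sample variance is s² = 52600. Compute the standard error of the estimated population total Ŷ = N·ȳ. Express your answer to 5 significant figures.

211340

Var(Ŷ) = N²·Var(ȳ) = N²·(1 − n/N)·s²/n.
f = 1557/37148 = 0.04191343; Var(ȳ) = 0.95808657·52600/1557 = 32.366958.
Var(Ŷ) = 37148² · 32.366958 = 4.4665557 × 10^10.
SE(Ŷ) = √(4.4665557 × 10^10) = 211340.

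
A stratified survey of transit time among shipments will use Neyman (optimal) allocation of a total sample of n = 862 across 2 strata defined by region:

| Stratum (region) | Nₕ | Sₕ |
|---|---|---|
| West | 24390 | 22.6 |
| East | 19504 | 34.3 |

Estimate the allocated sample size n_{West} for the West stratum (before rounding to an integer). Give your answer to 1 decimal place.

Neyman allocation: nₕ = n·NₕSₕ / Σⱼ NⱼSⱼ.
Σ NⱼSⱼ = 24390·22.6 + 19504·34.3 = 1.2202012 × 10^6.
n_{West} = 862·24390·22.6 / (1.2202012 × 10^6) = 389.4.

389.4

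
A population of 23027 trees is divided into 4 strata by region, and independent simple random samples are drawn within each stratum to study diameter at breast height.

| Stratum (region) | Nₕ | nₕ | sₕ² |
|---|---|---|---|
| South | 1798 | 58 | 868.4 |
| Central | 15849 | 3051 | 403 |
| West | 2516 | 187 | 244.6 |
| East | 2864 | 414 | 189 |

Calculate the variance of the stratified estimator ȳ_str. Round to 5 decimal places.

Var(ȳ_str) = Σₕ Wₕ²(1 − fₕ)sₕ²/nₕ with Wₕ = Nₕ/N, N = 23027.
South: Wₕ = 0.07808225; term = 0.07808225²·(1 − 0.03225806)·868.4/58 = 0.088339723.
Central: Wₕ = 0.68827898; term = 0.68827898²·(1 − 0.19250426)·403/3051 = 0.050527998.
West: Wₕ = 0.10926304; term = 0.10926304²·(1 − 0.07432432)·244.6/187 = 0.014455072.
East: Wₕ = 0.12437573; term = 0.12437573²·(1 − 0.14455307)·189/414 = 0.0060412365.
Sum = 0.15936403.

0.15936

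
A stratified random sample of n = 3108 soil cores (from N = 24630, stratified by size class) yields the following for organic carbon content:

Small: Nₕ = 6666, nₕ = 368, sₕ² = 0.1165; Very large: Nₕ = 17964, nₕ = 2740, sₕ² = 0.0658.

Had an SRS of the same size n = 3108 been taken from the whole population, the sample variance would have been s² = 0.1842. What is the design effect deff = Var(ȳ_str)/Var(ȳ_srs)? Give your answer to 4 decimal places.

0.6321

Var(ȳ_str) = Σ Wₕ²(1−fₕ)sₕ²/nₕ with Wₕ = Nₕ/24630:
  Small: (6666/24630)²·(1−368/6666)·0.1165/368 = 2.1908732 × 10^-5
  Very large: (17964/24630)²·(1−2740/17964)·0.0658/2740 = 1.0826257 × 10^-5
  → Var(ȳ_str) = 3.2734989 × 10^-5.
Var(ȳ_srs) = (1 − 3108/24630)·0.1842/3108 = 5.1787725 × 10^-5.
deff = (3.2734989 × 10^-5) / (5.1787725 × 10^-5) = 0.6321.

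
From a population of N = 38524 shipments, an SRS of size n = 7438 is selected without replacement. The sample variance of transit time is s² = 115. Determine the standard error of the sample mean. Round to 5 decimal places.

Under SRS without replacement, Var(ȳ) = (1 − f)·s²/n with f = n/N = 7438/38524 = 0.19307445.
Var(ȳ) = (1 − 0.19307445)·115/7438 = 0.80692555·0.015461145 = 0.012475993.
SE(ȳ) = √(0.012475993) = 0.11170.

0.11170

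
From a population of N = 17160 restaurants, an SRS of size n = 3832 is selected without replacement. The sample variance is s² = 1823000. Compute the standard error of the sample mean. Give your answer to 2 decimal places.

19.22

Under SRS without replacement, Var(ȳ) = (1 − f)·s²/n with f = n/N = 3832/17160 = 0.22331002.
Var(ȳ) = (1 − 0.22331002)·1823000/3832 = 0.77668998·475.73069 = 369.49526.
SE(ȳ) = √(369.49526) = 19.22.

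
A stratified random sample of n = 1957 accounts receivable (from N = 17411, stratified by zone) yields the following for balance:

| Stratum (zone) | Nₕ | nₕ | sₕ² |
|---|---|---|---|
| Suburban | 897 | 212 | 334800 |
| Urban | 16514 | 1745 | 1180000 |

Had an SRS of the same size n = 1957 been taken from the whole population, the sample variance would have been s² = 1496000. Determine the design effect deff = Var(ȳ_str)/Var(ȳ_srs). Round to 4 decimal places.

Var(ȳ_str) = Σ Wₕ²(1−fₕ)sₕ²/nₕ with Wₕ = Nₕ/17411:
  Suburban: (897/17411)²·(1−212/897)·334800/212 = 3.2009963
  Urban: (16514/17411)²·(1−1745/16514)·1180000/1745 = 544.05464
  → Var(ȳ_str) = 547.25564.
Var(ȳ_srs) = (1 − 1957/17411)·1496000/1957 = 678.51267.
deff = 547.25564 / 678.51267 = 0.8066.

0.8066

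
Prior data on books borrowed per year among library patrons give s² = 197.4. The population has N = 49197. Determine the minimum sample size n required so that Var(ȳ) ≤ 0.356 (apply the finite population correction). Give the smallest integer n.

Without fpc, n₀ = s²/D = 197.4/0.356 = 554.4944.
With fpc, (1 − n/N)·s²/n ≤ D requires n ≥ n₀/(1 + n₀/N) = 554.4944/(1 + 554.4944/49197) = 548.3144.
Rounding up, n = 549.

549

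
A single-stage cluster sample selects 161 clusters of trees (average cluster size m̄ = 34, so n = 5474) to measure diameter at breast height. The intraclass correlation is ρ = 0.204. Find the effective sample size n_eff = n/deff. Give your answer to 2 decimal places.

deff = 1 + (34 − 1)·0.204 = 1 + 6.732 = 7.732.
n_eff = 5474 / 7.732 = 707.97.

707.97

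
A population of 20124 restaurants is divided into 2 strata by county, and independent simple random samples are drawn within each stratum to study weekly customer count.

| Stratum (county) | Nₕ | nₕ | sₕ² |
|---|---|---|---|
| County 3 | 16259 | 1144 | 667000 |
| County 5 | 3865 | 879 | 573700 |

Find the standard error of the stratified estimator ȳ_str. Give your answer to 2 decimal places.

Var(ȳ_str) = Σₕ Wₕ²(1 − fₕ)sₕ²/nₕ with Wₕ = Nₕ/N, N = 20124.
County 3: Wₕ = 0.80794077; term = 0.80794077²·(1 − 0.07036103)·667000/1144 = 353.8125.
County 5: Wₕ = 0.19205923; term = 0.19205923²·(1 − 0.22742561)·573700/879 = 18.599731.
Sum = 372.41223.
SE = √(372.41223) = 19.30.

19.30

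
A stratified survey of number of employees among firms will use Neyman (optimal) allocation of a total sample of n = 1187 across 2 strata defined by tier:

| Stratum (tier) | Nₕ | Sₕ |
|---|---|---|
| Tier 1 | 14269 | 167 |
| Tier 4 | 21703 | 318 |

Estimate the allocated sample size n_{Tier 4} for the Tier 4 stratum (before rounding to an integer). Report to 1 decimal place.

882.3

Neyman allocation: nₕ = n·NₕSₕ / Σⱼ NⱼSⱼ.
Σ NⱼSⱼ = 14269·167 + 21703·318 = 9.284477 × 10^6.
n_{Tier 4} = 1187·21703·318 / (9.284477 × 10^6) = 882.3.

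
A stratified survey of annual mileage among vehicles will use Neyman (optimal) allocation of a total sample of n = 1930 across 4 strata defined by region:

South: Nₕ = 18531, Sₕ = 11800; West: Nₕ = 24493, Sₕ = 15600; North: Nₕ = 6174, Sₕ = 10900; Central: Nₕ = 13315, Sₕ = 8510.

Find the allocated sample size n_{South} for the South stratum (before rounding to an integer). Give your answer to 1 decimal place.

540.1

Neyman allocation: nₕ = n·NₕSₕ / Σⱼ NⱼSⱼ.
Σ NⱼSⱼ = 18531·11800 + 24493·15600 + 6174·10900 + 13315·8510 = 7.8136385 × 10^8.
n_{South} = 1930·18531·11800 / (7.8136385 × 10^8) = 540.1.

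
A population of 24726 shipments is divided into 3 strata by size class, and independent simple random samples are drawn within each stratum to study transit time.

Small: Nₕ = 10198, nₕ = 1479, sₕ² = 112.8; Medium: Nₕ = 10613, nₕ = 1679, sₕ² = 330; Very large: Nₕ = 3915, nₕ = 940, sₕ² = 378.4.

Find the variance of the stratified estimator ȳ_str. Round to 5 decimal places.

0.04924

Var(ȳ_str) = Σₕ Wₕ²(1 − fₕ)sₕ²/nₕ with Wₕ = Nₕ/N, N = 24726.
Small: Wₕ = 0.41244035; term = 0.41244035²·(1 − 0.14502844)·112.8/1479 = 0.011092128.
Medium: Wₕ = 0.42922430; term = 0.42922430²·(1 − 0.15820220)·330/1679 = 0.030481731.
Very large: Wₕ = 0.15833536; term = 0.15833536²·(1 − 0.24010217)·378.4/940 = 0.0076689213.
Sum = 0.04924278.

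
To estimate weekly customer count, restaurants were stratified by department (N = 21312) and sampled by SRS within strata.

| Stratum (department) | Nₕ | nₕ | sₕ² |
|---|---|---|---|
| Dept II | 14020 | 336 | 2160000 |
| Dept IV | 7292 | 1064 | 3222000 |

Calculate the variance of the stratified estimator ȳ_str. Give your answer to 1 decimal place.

Var(ȳ_str) = Σₕ Wₕ²(1 − fₕ)sₕ²/nₕ with Wₕ = Nₕ/N, N = 21312.
Dept II: Wₕ = 0.65784535; term = 0.65784535²·(1 − 0.02396576)·2160000/336 = 2715.3583.
Dept IV: Wₕ = 0.34215465; term = 0.34215465²·(1 − 0.14591333)·3222000/1064 = 302.78249.
Sum = 3018.1408.

3018.1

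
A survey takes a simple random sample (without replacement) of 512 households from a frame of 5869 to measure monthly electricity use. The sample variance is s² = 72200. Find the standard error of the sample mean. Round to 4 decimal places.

Under SRS without replacement, Var(ȳ) = (1 − f)·s²/n with f = n/N = 512/5869 = 0.08723803.
Var(ȳ) = (1 − 0.08723803)·72200/512 = 0.91276197·141.01562 = 128.7137.
SE(ȳ) = √(128.7137) = 11.3452.

11.3452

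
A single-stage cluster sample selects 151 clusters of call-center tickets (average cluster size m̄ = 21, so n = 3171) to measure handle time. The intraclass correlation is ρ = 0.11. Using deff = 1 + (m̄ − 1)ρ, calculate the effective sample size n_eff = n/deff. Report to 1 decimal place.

990.9

deff = 1 + (21 − 1)·0.11 = 1 + 2.2 = 3.2.
n_eff = 3171 / 3.2 = 990.9.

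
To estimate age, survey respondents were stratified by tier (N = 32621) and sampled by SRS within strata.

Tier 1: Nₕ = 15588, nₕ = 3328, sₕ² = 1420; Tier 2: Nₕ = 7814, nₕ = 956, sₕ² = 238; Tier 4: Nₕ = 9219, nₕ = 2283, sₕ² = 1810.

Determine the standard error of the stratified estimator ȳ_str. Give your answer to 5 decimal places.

Var(ȳ_str) = Σₕ Wₕ²(1 − fₕ)sₕ²/nₕ with Wₕ = Nₕ/N, N = 32621.
Tier 1: Wₕ = 0.47785169; term = 0.47785169²·(1 − 0.21349756)·1420/3328 = 0.076628682.
Tier 2: Wₕ = 0.23953895; term = 0.23953895²·(1 − 0.12234451)·238/956 = 0.012537052.
Tier 4: Wₕ = 0.28260936; term = 0.28260936²·(1 − 0.24764074)·1810/2283 = 0.04763992.
Sum = 0.13680565.
SE = √(0.13680565) = 0.36987.

0.36987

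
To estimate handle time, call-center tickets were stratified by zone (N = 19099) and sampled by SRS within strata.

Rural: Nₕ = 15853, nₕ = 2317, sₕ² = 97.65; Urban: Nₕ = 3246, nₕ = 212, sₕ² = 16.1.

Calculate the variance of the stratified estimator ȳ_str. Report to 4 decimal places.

0.0268

Var(ȳ_str) = Σₕ Wₕ²(1 − fₕ)sₕ²/nₕ with Wₕ = Nₕ/N, N = 19099.
Rural: Wₕ = 0.83004346; term = 0.83004346²·(1 − 0.14615530)·97.65/2317 = 0.024792868.
Urban: Wₕ = 0.16995654; term = 0.16995654²·(1 − 0.06531115)·16.1/212 = 0.0020503729.
Sum = 0.026843241.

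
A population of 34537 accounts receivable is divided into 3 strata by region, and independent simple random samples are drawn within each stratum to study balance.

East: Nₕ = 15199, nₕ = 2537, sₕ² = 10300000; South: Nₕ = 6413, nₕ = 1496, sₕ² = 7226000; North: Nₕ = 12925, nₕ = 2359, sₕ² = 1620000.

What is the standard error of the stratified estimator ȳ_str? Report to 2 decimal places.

29.35

Var(ȳ_str) = Σₕ Wₕ²(1 − fₕ)sₕ²/nₕ with Wₕ = Nₕ/N, N = 34537.
East: Wₕ = 0.44007876; term = 0.44007876²·(1 − 0.16691888)·10300000/2537 = 655.03553.
South: Wₕ = 0.18568492; term = 0.18568492²·(1 − 0.23327616)·7226000/1496 = 127.6905.
North: Wₕ = 0.37423633; term = 0.37423633²·(1 − 0.18251451)·1620000/2359 = 78.624702.
Sum = 861.35073.
SE = √(861.35073) = 29.35.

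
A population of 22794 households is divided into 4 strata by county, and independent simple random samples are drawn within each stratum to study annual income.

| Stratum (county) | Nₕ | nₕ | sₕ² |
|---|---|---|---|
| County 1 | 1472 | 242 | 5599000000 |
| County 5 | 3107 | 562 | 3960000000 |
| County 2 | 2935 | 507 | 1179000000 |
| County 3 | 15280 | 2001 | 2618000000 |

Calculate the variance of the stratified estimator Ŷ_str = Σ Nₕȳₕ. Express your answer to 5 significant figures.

3.7965 × 10^14

Var(Ŷ_str) = Σₕ Nₕ²(1 − fₕ)sₕ²/nₕ.
County 1: 1472²·(1 − 242/1472)·5599000000/242 = 4.1889775 × 10^13.
County 5: 3107²·(1 − 562/3107)·3960000000/562 = 5.5717024 × 10^13.
County 2: 2935²·(1 − 507/2935)·1179000000/507 = 1.6571531 × 10^13.
County 3: 15280²·(1 − 2001/15280)·2618000000/2001 = 2.6546745 × 10^14.
Sum = 3.7964578 × 10^14.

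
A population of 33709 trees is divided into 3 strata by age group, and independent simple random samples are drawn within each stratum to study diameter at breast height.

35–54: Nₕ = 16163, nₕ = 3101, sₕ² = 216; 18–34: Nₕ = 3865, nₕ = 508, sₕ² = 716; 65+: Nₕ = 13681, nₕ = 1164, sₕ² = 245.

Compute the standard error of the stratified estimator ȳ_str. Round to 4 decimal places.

Var(ȳ_str) = Σₕ Wₕ²(1 − fₕ)sₕ²/nₕ with Wₕ = Nₕ/N, N = 33709.
35–54: Wₕ = 0.47948619; term = 0.47948619²·(1 − 0.19185795)·216/3101 = 0.012941717.
18–34: Wₕ = 0.11465781; term = 0.11465781²·(1 − 0.13143596)·716/508 = 0.016093793.
65+: Wₕ = 0.40585600; term = 0.40585600²·(1 − 0.08508150)·245/1164 = 0.031720459.
Sum = 0.060755969.
SE = √(0.060755969) = 0.2465.

0.2465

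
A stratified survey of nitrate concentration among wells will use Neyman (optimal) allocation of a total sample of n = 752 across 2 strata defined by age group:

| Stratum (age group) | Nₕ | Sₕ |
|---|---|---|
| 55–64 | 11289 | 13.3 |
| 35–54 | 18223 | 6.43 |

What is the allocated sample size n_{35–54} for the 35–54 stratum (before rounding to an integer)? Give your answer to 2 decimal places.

329.63

Neyman allocation: nₕ = n·NₕSₕ / Σⱼ NⱼSⱼ.
Σ NⱼSⱼ = 11289·13.3 + 18223·6.43 = 267317.59.
n_{35–54} = 752·18223·6.43 / 267317.59 = 329.63.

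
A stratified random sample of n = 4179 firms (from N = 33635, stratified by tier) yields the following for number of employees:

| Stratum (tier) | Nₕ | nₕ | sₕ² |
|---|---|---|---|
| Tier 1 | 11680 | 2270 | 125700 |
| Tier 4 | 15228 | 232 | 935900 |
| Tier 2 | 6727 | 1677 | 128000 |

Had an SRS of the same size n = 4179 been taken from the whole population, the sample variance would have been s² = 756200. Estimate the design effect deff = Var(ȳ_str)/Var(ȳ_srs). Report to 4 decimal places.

Var(ȳ_str) = Σ Wₕ²(1−fₕ)sₕ²/nₕ with Wₕ = Nₕ/33635:
  Tier 1: (11680/33635)²·(1−2270/11680)·125700/2270 = 5.379712
  Tier 4: (15228/33635)²·(1−232/15228)·935900/232 = 814.28587
  Tier 2: (6727/33635)²·(1−1677/6727)·128000/1677 = 2.291959
  → Var(ȳ_str) = 821.95754.
Var(ȳ_srs) = (1 − 4179/33635)·756200/4179 = 158.46985.
deff = 821.95754 / 158.46985 = 5.1868.

5.1868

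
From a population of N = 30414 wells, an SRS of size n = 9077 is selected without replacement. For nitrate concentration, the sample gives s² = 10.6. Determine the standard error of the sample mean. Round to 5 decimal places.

0.02862

Under SRS without replacement, Var(ȳ) = (1 − f)·s²/n with f = n/N = 9077/30414 = 0.29844808.
Var(ȳ) = (1 − 0.29844808)·10.6/9077 = 0.70155192·0.0011677867 = 8.1926301 × 10^-4.
SE(ȳ) = √(8.1926301 × 10^-4) = 0.02862.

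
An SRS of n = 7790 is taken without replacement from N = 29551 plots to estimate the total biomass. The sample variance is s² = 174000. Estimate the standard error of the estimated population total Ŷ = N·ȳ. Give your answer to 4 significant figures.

Var(Ŷ) = N²·Var(ȳ) = N²·(1 − n/N)·s²/n.
f = 7790/29551 = 0.26361206; Var(ȳ) = 0.73638794·174000/7790 = 16.448203.
Var(Ŷ) = 29551² · 16.448203 = 1.4363584 × 10^10.
SE(Ŷ) = √(1.4363584 × 10^10) = 119800.

119800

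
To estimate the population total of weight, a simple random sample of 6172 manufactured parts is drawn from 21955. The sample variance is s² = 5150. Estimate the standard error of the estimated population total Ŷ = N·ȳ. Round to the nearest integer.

17004

Var(Ŷ) = N²·Var(ȳ) = N²·(1 − n/N)·s²/n.
f = 6172/21955 = 0.28112047; Var(ȳ) = 0.71887953·5150/6172 = 0.59984277.
Var(Ŷ) = 21955² · 0.59984277 = 2.8913743 × 10^8.
SE(Ŷ) = √(2.8913743 × 10^8) = 17004.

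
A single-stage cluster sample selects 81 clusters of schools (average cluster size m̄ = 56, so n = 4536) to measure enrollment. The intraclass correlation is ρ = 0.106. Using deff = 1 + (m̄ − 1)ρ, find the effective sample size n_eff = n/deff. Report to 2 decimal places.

deff = 1 + (56 − 1)·0.106 = 1 + 5.83 = 6.83.
n_eff = 4536 / 6.83 = 664.13.

664.13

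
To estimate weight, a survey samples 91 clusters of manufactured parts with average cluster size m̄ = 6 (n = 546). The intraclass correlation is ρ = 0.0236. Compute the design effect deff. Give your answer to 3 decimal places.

1.118

deff = 1 + (6 − 1)·0.0236 = 1 + 0.118 = 1.118.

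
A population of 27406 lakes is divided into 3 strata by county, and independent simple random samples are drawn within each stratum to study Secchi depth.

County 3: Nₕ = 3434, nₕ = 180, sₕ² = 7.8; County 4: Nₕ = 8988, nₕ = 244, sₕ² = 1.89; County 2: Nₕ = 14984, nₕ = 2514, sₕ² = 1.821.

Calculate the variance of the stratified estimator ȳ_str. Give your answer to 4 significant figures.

0.001635

Var(ȳ_str) = Σₕ Wₕ²(1 − fₕ)sₕ²/nₕ with Wₕ = Nₕ/N, N = 27406.
County 3: Wₕ = 0.12530103; term = 0.12530103²·(1 − 0.05241701)·7.8/180 = 6.4468658 × 10^-4.
County 4: Wₕ = 0.32795738; term = 0.32795738²·(1 − 0.02714731)·1.89/244 = 8.1050161 × 10^-4.
County 2: Wₕ = 0.54674159; term = 0.54674159²·(1 − 0.16777896)·1.821/2514 = 1.8019701 × 10^-4.
Sum = 0.0016353852.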